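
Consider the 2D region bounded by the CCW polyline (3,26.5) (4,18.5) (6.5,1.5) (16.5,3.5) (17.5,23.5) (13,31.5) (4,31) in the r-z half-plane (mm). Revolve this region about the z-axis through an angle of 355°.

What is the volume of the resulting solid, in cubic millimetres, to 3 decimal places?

Profile (r,z), 7 vertices: (3,26.5) (4,18.5) (6.5,1.5) (16.5,3.5) (17.5,23.5) (13,31.5) (4,31)
edge 0: (3,26.5)→(4,18.5)  cross = 3·18.5 − 4·26.5 = -50.5000; (r_i+r_j)·cross = 7·-50.5000 = -353.5000
edge 1: (4,18.5)→(6.5,1.5)  cross = 4·1.5 − 6.5·18.5 = -114.2500; (r_i+r_j)·cross = 10.5·-114.2500 = -1199.6250
edge 2: (6.5,1.5)→(16.5,3.5)  cross = 6.5·3.5 − 16.5·1.5 = -2.0000; (r_i+r_j)·cross = 23·-2.0000 = -46.0000
edge 3: (16.5,3.5)→(17.5,23.5)  cross = 16.5·23.5 − 17.5·3.5 = 326.5000; (r_i+r_j)·cross = 34·326.5000 = 11101.0000
edge 4: (17.5,23.5)→(13,31.5)  cross = 17.5·31.5 − 13·23.5 = 245.7500; (r_i+r_j)·cross = 30.5·245.7500 = 7495.3750
edge 5: (13,31.5)→(4,31)  cross = 13·31 − 4·31.5 = 277.0000; (r_i+r_j)·cross = 17·277.0000 = 4709.0000
edge 6: (4,31)→(3,26.5)  cross = 4·26.5 − 3·31 = 13.0000; (r_i+r_j)·cross = 7·13.0000 = 91.0000
Σcross = 695.5000 → A = |Σcross|/2 = 347.7500 mm²
Σ(r_i+r_j)·cross = 21797.2500 → first moment M = |Σ|/6 = 3632.8750
R_c = M/A = 3632.8750/347.7500 = 10.4468 mm
θ = 355° = 6.195919 rad
V = θ·R_c·A = 6.195919·10.4468·347.7500 = 22508.999 mm³

Volume = 22508.999 mm³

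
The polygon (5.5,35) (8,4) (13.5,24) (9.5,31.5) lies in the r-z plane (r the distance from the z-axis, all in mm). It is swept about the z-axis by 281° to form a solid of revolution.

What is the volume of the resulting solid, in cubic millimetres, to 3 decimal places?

Profile (r,z), 4 vertices: (5.5,35) (8,4) (13.5,24) (9.5,31.5)
edge 0: (5.5,35)→(8,4)  cross = 5.5·4 − 8·35 = -258.0000; (r_i+r_j)·cross = 13.5·-258.0000 = -3483.0000
edge 1: (8,4)→(13.5,24)  cross = 8·24 − 13.5·4 = 138.0000; (r_i+r_j)·cross = 21.5·138.0000 = 2967.0000
edge 2: (13.5,24)→(9.5,31.5)  cross = 13.5·31.5 − 9.5·24 = 197.2500; (r_i+r_j)·cross = 23·197.2500 = 4536.7500
edge 3: (9.5,31.5)→(5.5,35)  cross = 9.5·35 − 5.5·31.5 = 159.2500; (r_i+r_j)·cross = 15·159.2500 = 2388.7500
Σcross = 236.5000 → A = |Σcross|/2 = 118.2500 mm²
Σ(r_i+r_j)·cross = 6409.5000 → first moment M = |Σ|/6 = 1068.2500
R_c = M/A = 1068.2500/118.2500 = 9.0338 mm
θ = 281° = 4.904375 rad
V = θ·R_c·A = 4.904375·9.0338·118.2500 = 5239.099 mm³

Volume = 5239.099 mm³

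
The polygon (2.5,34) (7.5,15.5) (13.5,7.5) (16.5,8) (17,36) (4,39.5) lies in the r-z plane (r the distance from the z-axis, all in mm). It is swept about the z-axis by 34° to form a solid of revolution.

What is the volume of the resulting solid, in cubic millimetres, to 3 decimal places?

Volume = 2058.608 mm³

Profile (r,z), 6 vertices: (2.5,34) (7.5,15.5) (13.5,7.5) (16.5,8) (17,36) (4,39.5)
edge 0: (2.5,34)→(7.5,15.5)  cross = 2.5·15.5 − 7.5·34 = -216.2500; (r_i+r_j)·cross = 10·-216.2500 = -2162.5000
edge 1: (7.5,15.5)→(13.5,7.5)  cross = 7.5·7.5 − 13.5·15.5 = -153.0000; (r_i+r_j)·cross = 21·-153.0000 = -3213.0000
edge 2: (13.5,7.5)→(16.5,8)  cross = 13.5·8 − 16.5·7.5 = -15.7500; (r_i+r_j)·cross = 30·-15.7500 = -472.5000
edge 3: (16.5,8)→(17,36)  cross = 16.5·36 − 17·8 = 458.0000; (r_i+r_j)·cross = 33.5·458.0000 = 15343.0000
edge 4: (17,36)→(4,39.5)  cross = 17·39.5 − 4·36 = 527.5000; (r_i+r_j)·cross = 21·527.5000 = 11077.5000
edge 5: (4,39.5)→(2.5,34)  cross = 4·34 − 2.5·39.5 = 37.2500; (r_i+r_j)·cross = 6.5·37.2500 = 242.1250
Σcross = 637.7500 → A = |Σcross|/2 = 318.8750 mm²
Σ(r_i+r_j)·cross = 20814.6250 → first moment M = |Σ|/6 = 3469.1042
R_c = M/A = 3469.1042/318.8750 = 10.8792 mm
θ = 34° = 0.593412 rad
V = θ·R_c·A = 0.593412·10.8792·318.8750 = 2058.608 mm³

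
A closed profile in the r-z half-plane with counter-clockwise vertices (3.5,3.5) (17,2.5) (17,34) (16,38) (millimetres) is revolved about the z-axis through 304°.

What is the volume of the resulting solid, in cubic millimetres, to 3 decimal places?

Profile (r,z), 4 vertices: (3.5,3.5) (17,2.5) (17,34) (16,38)
edge 0: (3.5,3.5)→(17,2.5)  cross = 3.5·2.5 − 17·3.5 = -50.7500; (r_i+r_j)·cross = 20.5·-50.7500 = -1040.3750
edge 1: (17,2.5)→(17,34)  cross = 17·34 − 17·2.5 = 535.5000; (r_i+r_j)·cross = 34·535.5000 = 18207.0000
edge 2: (17,34)→(16,38)  cross = 17·38 − 16·34 = 102.0000; (r_i+r_j)·cross = 33·102.0000 = 3366.0000
edge 3: (16,38)→(3.5,3.5)  cross = 16·3.5 − 3.5·38 = -77.0000; (r_i+r_j)·cross = 19.5·-77.0000 = -1501.5000
Σcross = 509.7500 → A = |Σcross|/2 = 254.8750 mm²
Σ(r_i+r_j)·cross = 19031.1250 → first moment M = |Σ|/6 = 3171.8542
R_c = M/A = 3171.8542/254.8750 = 12.4447 mm
θ = 304° = 5.305801 rad
V = θ·R_c·A = 5.305801·12.4447·254.8750 = 16829.227 mm³

Volume = 16829.227 mm³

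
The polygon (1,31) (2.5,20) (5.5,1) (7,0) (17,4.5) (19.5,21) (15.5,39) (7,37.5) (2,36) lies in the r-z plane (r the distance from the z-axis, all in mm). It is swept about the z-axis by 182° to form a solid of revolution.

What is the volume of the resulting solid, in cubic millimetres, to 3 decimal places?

Profile (r,z), 9 vertices: (1,31) (2.5,20) (5.5,1) (7,0) (17,4.5) (19.5,21) (15.5,39) (7,37.5) (2,36)
edge 0: (1,31)→(2.5,20)  cross = 1·20 − 2.5·31 = -57.5000; (r_i+r_j)·cross = 3.5·-57.5000 = -201.2500
edge 1: (2.5,20)→(5.5,1)  cross = 2.5·1 − 5.5·20 = -107.5000; (r_i+r_j)·cross = 8·-107.5000 = -860.0000
edge 2: (5.5,1)→(7,0)  cross = 5.5·0 − 7·1 = -7.0000; (r_i+r_j)·cross = 12.5·-7.0000 = -87.5000
edge 3: (7,0)→(17,4.5)  cross = 7·4.5 − 17·0 = 31.5000; (r_i+r_j)·cross = 24·31.5000 = 756.0000
edge 4: (17,4.5)→(19.5,21)  cross = 17·21 − 19.5·4.5 = 269.2500; (r_i+r_j)·cross = 36.5·269.2500 = 9827.6250
edge 5: (19.5,21)→(15.5,39)  cross = 19.5·39 − 15.5·21 = 435.0000; (r_i+r_j)·cross = 35·435.0000 = 15225.0000
edge 6: (15.5,39)→(7,37.5)  cross = 15.5·37.5 − 7·39 = 308.2500; (r_i+r_j)·cross = 22.5·308.2500 = 6935.6250
edge 7: (7,37.5)→(2,36)  cross = 7·36 − 2·37.5 = 177.0000; (r_i+r_j)·cross = 9·177.0000 = 1593.0000
edge 8: (2,36)→(1,31)  cross = 2·31 − 1·36 = 26.0000; (r_i+r_j)·cross = 3·26.0000 = 78.0000
Σcross = 1075.0000 → A = |Σcross|/2 = 537.5000 mm²
Σ(r_i+r_j)·cross = 33266.5000 → first moment M = |Σ|/6 = 5544.4167
R_c = M/A = 5544.4167/537.5000 = 10.3152 mm
θ = 182° = 3.176499 rad
V = θ·R_c·A = 3.176499·10.3152·537.5000 = 17611.835 mm³

Volume = 17611.835 mm³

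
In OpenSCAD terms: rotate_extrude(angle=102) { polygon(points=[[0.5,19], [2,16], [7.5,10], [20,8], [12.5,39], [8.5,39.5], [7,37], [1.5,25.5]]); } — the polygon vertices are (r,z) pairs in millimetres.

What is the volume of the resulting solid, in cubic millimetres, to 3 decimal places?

Volume = 6616.024 mm³

Profile (r,z), 8 vertices: (0.5,19) (2,16) (7.5,10) (20,8) (12.5,39) (8.5,39.5) (7,37) (1.5,25.5)
edge 0: (0.5,19)→(2,16)  cross = 0.5·16 − 2·19 = -30.0000; (r_i+r_j)·cross = 2.5·-30.0000 = -75.0000
edge 1: (2,16)→(7.5,10)  cross = 2·10 − 7.5·16 = -100.0000; (r_i+r_j)·cross = 9.5·-100.0000 = -950.0000
edge 2: (7.5,10)→(20,8)  cross = 7.5·8 − 20·10 = -140.0000; (r_i+r_j)·cross = 27.5·-140.0000 = -3850.0000
edge 3: (20,8)→(12.5,39)  cross = 20·39 − 12.5·8 = 680.0000; (r_i+r_j)·cross = 32.5·680.0000 = 22100.0000
edge 4: (12.5,39)→(8.5,39.5)  cross = 12.5·39.5 − 8.5·39 = 162.2500; (r_i+r_j)·cross = 21·162.2500 = 3407.2500
edge 5: (8.5,39.5)→(7,37)  cross = 8.5·37 − 7·39.5 = 38.0000; (r_i+r_j)·cross = 15.5·38.0000 = 589.0000
edge 6: (7,37)→(1.5,25.5)  cross = 7·25.5 − 1.5·37 = 123.0000; (r_i+r_j)·cross = 8.5·123.0000 = 1045.5000
edge 7: (1.5,25.5)→(0.5,19)  cross = 1.5·19 − 0.5·25.5 = 15.7500; (r_i+r_j)·cross = 2·15.7500 = 31.5000
Σcross = 749.0000 → A = |Σcross|/2 = 374.5000 mm²
Σ(r_i+r_j)·cross = 22298.2500 → first moment M = |Σ|/6 = 3716.3750
R_c = M/A = 3716.3750/374.5000 = 9.9236 mm
θ = 102° = 1.780236 rad
V = θ·R_c·A = 1.780236·9.9236·374.5000 = 6616.024 mm³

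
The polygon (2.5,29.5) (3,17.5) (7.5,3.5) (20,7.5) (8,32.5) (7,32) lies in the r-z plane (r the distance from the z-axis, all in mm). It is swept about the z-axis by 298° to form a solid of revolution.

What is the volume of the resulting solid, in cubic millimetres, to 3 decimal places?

Volume = 14092.438 mm³

Profile (r,z), 6 vertices: (2.5,29.5) (3,17.5) (7.5,3.5) (20,7.5) (8,32.5) (7,32)
edge 0: (2.5,29.5)→(3,17.5)  cross = 2.5·17.5 − 3·29.5 = -44.7500; (r_i+r_j)·cross = 5.5·-44.7500 = -246.1250
edge 1: (3,17.5)→(7.5,3.5)  cross = 3·3.5 − 7.5·17.5 = -120.7500; (r_i+r_j)·cross = 10.5·-120.7500 = -1267.8750
edge 2: (7.5,3.5)→(20,7.5)  cross = 7.5·7.5 − 20·3.5 = -13.7500; (r_i+r_j)·cross = 27.5·-13.7500 = -378.1250
edge 3: (20,7.5)→(8,32.5)  cross = 20·32.5 − 8·7.5 = 590.0000; (r_i+r_j)·cross = 28·590.0000 = 16520.0000
edge 4: (8,32.5)→(7,32)  cross = 8·32 − 7·32.5 = 28.5000; (r_i+r_j)·cross = 15·28.5000 = 427.5000
edge 5: (7,32)→(2.5,29.5)  cross = 7·29.5 − 2.5·32 = 126.5000; (r_i+r_j)·cross = 9.5·126.5000 = 1201.7500
Σcross = 565.7500 → A = |Σcross|/2 = 282.8750 mm²
Σ(r_i+r_j)·cross = 16257.1250 → first moment M = |Σ|/6 = 2709.5208
R_c = M/A = 2709.5208/282.8750 = 9.5785 mm
θ = 298° = 5.201081 rad
V = θ·R_c·A = 5.201081·9.5785·282.8750 = 14092.438 mm³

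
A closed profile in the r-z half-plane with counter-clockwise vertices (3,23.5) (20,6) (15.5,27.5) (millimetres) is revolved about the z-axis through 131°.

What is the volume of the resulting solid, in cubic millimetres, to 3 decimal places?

Volume = 4206.894 mm³

Profile (r,z), 3 vertices: (3,23.5) (20,6) (15.5,27.5)
edge 0: (3,23.5)→(20,6)  cross = 3·6 − 20·23.5 = -452.0000; (r_i+r_j)·cross = 23·-452.0000 = -10396.0000
edge 1: (20,6)→(15.5,27.5)  cross = 20·27.5 − 15.5·6 = 457.0000; (r_i+r_j)·cross = 35.5·457.0000 = 16223.5000
edge 2: (15.5,27.5)→(3,23.5)  cross = 15.5·23.5 − 3·27.5 = 281.7500; (r_i+r_j)·cross = 18.5·281.7500 = 5212.3750
Σcross = 286.7500 → A = |Σcross|/2 = 143.3750 mm²
Σ(r_i+r_j)·cross = 11039.8750 → first moment M = |Σ|/6 = 1839.9792
R_c = M/A = 1839.9792/143.3750 = 12.8333 mm
θ = 131° = 2.286381 rad
V = θ·R_c·A = 2.286381·12.8333·143.3750 = 4206.894 mm³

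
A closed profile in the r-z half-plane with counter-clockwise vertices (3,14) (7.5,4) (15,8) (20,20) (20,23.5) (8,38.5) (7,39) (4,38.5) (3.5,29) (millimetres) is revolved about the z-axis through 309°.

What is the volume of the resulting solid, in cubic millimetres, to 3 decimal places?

Volume = 22037.759 mm³

Profile (r,z), 9 vertices: (3,14) (7.5,4) (15,8) (20,20) (20,23.5) (8,38.5) (7,39) (4,38.5) (3.5,29)
edge 0: (3,14)→(7.5,4)  cross = 3·4 − 7.5·14 = -93.0000; (r_i+r_j)·cross = 10.5·-93.0000 = -976.5000
edge 1: (7.5,4)→(15,8)  cross = 7.5·8 − 15·4 = 0.0000; (r_i+r_j)·cross = 22.5·0.0000 = 0.0000
edge 2: (15,8)→(20,20)  cross = 15·20 − 20·8 = 140.0000; (r_i+r_j)·cross = 35·140.0000 = 4900.0000
edge 3: (20,20)→(20,23.5)  cross = 20·23.5 − 20·20 = 70.0000; (r_i+r_j)·cross = 40·70.0000 = 2800.0000
edge 4: (20,23.5)→(8,38.5)  cross = 20·38.5 − 8·23.5 = 582.0000; (r_i+r_j)·cross = 28·582.0000 = 16296.0000
edge 5: (8,38.5)→(7,39)  cross = 8·39 − 7·38.5 = 42.5000; (r_i+r_j)·cross = 15·42.5000 = 637.5000
edge 6: (7,39)→(4,38.5)  cross = 7·38.5 − 4·39 = 113.5000; (r_i+r_j)·cross = 11·113.5000 = 1248.5000
edge 7: (4,38.5)→(3.5,29)  cross = 4·29 − 3.5·38.5 = -18.7500; (r_i+r_j)·cross = 7.5·-18.7500 = -140.6250
edge 8: (3.5,29)→(3,14)  cross = 3.5·14 − 3·29 = -38.0000; (r_i+r_j)·cross = 6.5·-38.0000 = -247.0000
Σcross = 798.2500 → A = |Σcross|/2 = 399.1250 mm²
Σ(r_i+r_j)·cross = 24517.8750 → first moment M = |Σ|/6 = 4086.3125
R_c = M/A = 4086.3125/399.1250 = 10.2382 mm
θ = 309° = 5.393067 rad
V = θ·R_c·A = 5.393067·10.2382·399.1250 = 22037.759 mm³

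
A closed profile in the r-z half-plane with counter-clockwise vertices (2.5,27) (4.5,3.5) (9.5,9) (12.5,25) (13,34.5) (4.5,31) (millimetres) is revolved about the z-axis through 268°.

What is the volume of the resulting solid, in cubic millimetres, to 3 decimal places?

Volume = 7339.944 mm³

Profile (r,z), 6 vertices: (2.5,27) (4.5,3.5) (9.5,9) (12.5,25) (13,34.5) (4.5,31)
edge 0: (2.5,27)→(4.5,3.5)  cross = 2.5·3.5 − 4.5·27 = -112.7500; (r_i+r_j)·cross = 7·-112.7500 = -789.2500
edge 1: (4.5,3.5)→(9.5,9)  cross = 4.5·9 − 9.5·3.5 = 7.2500; (r_i+r_j)·cross = 14·7.2500 = 101.5000
edge 2: (9.5,9)→(12.5,25)  cross = 9.5·25 − 12.5·9 = 125.0000; (r_i+r_j)·cross = 22·125.0000 = 2750.0000
edge 3: (12.5,25)→(13,34.5)  cross = 12.5·34.5 − 13·25 = 106.2500; (r_i+r_j)·cross = 25.5·106.2500 = 2709.3750
edge 4: (13,34.5)→(4.5,31)  cross = 13·31 − 4.5·34.5 = 247.7500; (r_i+r_j)·cross = 17.5·247.7500 = 4335.6250
edge 5: (4.5,31)→(2.5,27)  cross = 4.5·27 − 2.5·31 = 44.0000; (r_i+r_j)·cross = 7·44.0000 = 308.0000
Σcross = 417.5000 → A = |Σcross|/2 = 208.7500 mm²
Σ(r_i+r_j)·cross = 9415.2500 → first moment M = |Σ|/6 = 1569.2083
R_c = M/A = 1569.2083/208.7500 = 7.5172 mm
θ = 268° = 4.677482 rad
V = θ·R_c·A = 4.677482·7.5172·208.7500 = 7339.944 mm³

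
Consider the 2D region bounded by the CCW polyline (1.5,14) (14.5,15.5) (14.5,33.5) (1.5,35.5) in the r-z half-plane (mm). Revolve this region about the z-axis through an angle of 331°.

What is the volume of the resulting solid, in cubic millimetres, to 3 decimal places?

Profile (r,z), 4 vertices: (1.5,14) (14.5,15.5) (14.5,33.5) (1.5,35.5)
edge 0: (1.5,14)→(14.5,15.5)  cross = 1.5·15.5 − 14.5·14 = -179.7500; (r_i+r_j)·cross = 16·-179.7500 = -2876.0000
edge 1: (14.5,15.5)→(14.5,33.5)  cross = 14.5·33.5 − 14.5·15.5 = 261.0000; (r_i+r_j)·cross = 29·261.0000 = 7569.0000
edge 2: (14.5,33.5)→(1.5,35.5)  cross = 14.5·35.5 − 1.5·33.5 = 464.5000; (r_i+r_j)·cross = 16·464.5000 = 7432.0000
edge 3: (1.5,35.5)→(1.5,14)  cross = 1.5·14 − 1.5·35.5 = -32.2500; (r_i+r_j)·cross = 3·-32.2500 = -96.7500
Σcross = 513.5000 → A = |Σcross|/2 = 256.7500 mm²
Σ(r_i+r_j)·cross = 12028.2500 → first moment M = |Σ|/6 = 2004.7083
R_c = M/A = 2004.7083/256.7500 = 7.8080 mm
θ = 331° = 5.777040 rad
V = θ·R_c·A = 5.777040·7.8080·256.7500 = 11581.280 mm³

Volume = 11581.280 mm³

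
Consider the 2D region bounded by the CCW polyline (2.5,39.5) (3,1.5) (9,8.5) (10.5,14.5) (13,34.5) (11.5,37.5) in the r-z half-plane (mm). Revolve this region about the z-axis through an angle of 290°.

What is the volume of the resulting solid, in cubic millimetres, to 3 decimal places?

Volume = 9845.162 mm³

Profile (r,z), 6 vertices: (2.5,39.5) (3,1.5) (9,8.5) (10.5,14.5) (13,34.5) (11.5,37.5)
edge 0: (2.5,39.5)→(3,1.5)  cross = 2.5·1.5 − 3·39.5 = -114.7500; (r_i+r_j)·cross = 5.5·-114.7500 = -631.1250
edge 1: (3,1.5)→(9,8.5)  cross = 3·8.5 − 9·1.5 = 12.0000; (r_i+r_j)·cross = 12·12.0000 = 144.0000
edge 2: (9,8.5)→(10.5,14.5)  cross = 9·14.5 − 10.5·8.5 = 41.2500; (r_i+r_j)·cross = 19.5·41.2500 = 804.3750
edge 3: (10.5,14.5)→(13,34.5)  cross = 10.5·34.5 − 13·14.5 = 173.7500; (r_i+r_j)·cross = 23.5·173.7500 = 4083.1250
edge 4: (13,34.5)→(11.5,37.5)  cross = 13·37.5 − 11.5·34.5 = 90.7500; (r_i+r_j)·cross = 24.5·90.7500 = 2223.3750
edge 5: (11.5,37.5)→(2.5,39.5)  cross = 11.5·39.5 − 2.5·37.5 = 360.5000; (r_i+r_j)·cross = 14·360.5000 = 5047.0000
Σcross = 563.5000 → A = |Σcross|/2 = 281.7500 mm²
Σ(r_i+r_j)·cross = 11670.7500 → first moment M = |Σ|/6 = 1945.1250
R_c = M/A = 1945.1250/281.7500 = 6.9037 mm
θ = 290° = 5.061455 rad
V = θ·R_c·A = 5.061455·6.9037·281.7500 = 9845.162 mm³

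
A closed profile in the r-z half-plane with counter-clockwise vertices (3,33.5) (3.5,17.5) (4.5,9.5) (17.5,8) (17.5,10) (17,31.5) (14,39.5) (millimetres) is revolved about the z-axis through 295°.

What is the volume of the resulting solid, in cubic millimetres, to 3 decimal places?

Profile (r,z), 7 vertices: (3,33.5) (3.5,17.5) (4.5,9.5) (17.5,8) (17.5,10) (17,31.5) (14,39.5)
edge 0: (3,33.5)→(3.5,17.5)  cross = 3·17.5 − 3.5·33.5 = -64.7500; (r_i+r_j)·cross = 6.5·-64.7500 = -420.8750
edge 1: (3.5,17.5)→(4.5,9.5)  cross = 3.5·9.5 − 4.5·17.5 = -45.5000; (r_i+r_j)·cross = 8·-45.5000 = -364.0000
edge 2: (4.5,9.5)→(17.5,8)  cross = 4.5·8 − 17.5·9.5 = -130.2500; (r_i+r_j)·cross = 22·-130.2500 = -2865.5000
edge 3: (17.5,8)→(17.5,10)  cross = 17.5·10 − 17.5·8 = 35.0000; (r_i+r_j)·cross = 35·35.0000 = 1225.0000
edge 4: (17.5,10)→(17,31.5)  cross = 17.5·31.5 − 17·10 = 381.2500; (r_i+r_j)·cross = 34.5·381.2500 = 13153.1250
edge 5: (17,31.5)→(14,39.5)  cross = 17·39.5 − 14·31.5 = 230.5000; (r_i+r_j)·cross = 31·230.5000 = 7145.5000
edge 6: (14,39.5)→(3,33.5)  cross = 14·33.5 − 3·39.5 = 350.5000; (r_i+r_j)·cross = 17·350.5000 = 5958.5000
Σcross = 756.7500 → A = |Σcross|/2 = 378.3750 mm²
Σ(r_i+r_j)·cross = 23831.7500 → first moment M = |Σ|/6 = 3971.9583
R_c = M/A = 3971.9583/378.3750 = 10.4974 mm
θ = 295° = 5.148721 rad
V = θ·R_c·A = 5.148721·10.4974·378.3750 = 20450.506 mm³

Volume = 20450.506 mm³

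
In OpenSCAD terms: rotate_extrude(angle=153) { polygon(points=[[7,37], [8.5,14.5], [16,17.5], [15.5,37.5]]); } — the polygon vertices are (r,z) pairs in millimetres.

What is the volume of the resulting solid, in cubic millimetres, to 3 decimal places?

Volume = 5346.048 mm³

Profile (r,z), 4 vertices: (7,37) (8.5,14.5) (16,17.5) (15.5,37.5)
edge 0: (7,37)→(8.5,14.5)  cross = 7·14.5 − 8.5·37 = -213.0000; (r_i+r_j)·cross = 15.5·-213.0000 = -3301.5000
edge 1: (8.5,14.5)→(16,17.5)  cross = 8.5·17.5 − 16·14.5 = -83.2500; (r_i+r_j)·cross = 24.5·-83.2500 = -2039.6250
edge 2: (16,17.5)→(15.5,37.5)  cross = 16·37.5 − 15.5·17.5 = 328.7500; (r_i+r_j)·cross = 31.5·328.7500 = 10355.6250
edge 3: (15.5,37.5)→(7,37)  cross = 15.5·37 − 7·37.5 = 311.0000; (r_i+r_j)·cross = 22.5·311.0000 = 6997.5000
Σcross = 343.5000 → A = |Σcross|/2 = 171.7500 mm²
Σ(r_i+r_j)·cross = 12012.0000 → first moment M = |Σ|/6 = 2002.0000
R_c = M/A = 2002.0000/171.7500 = 11.6565 mm
θ = 153° = 2.670354 rad
V = θ·R_c·A = 2.670354·11.6565·171.7500 = 5346.048 mm³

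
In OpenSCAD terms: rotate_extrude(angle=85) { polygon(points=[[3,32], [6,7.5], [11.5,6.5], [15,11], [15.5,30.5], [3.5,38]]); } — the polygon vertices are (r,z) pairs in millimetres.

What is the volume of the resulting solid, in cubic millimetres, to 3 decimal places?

Profile (r,z), 6 vertices: (3,32) (6,7.5) (11.5,6.5) (15,11) (15.5,30.5) (3.5,38)
edge 0: (3,32)→(6,7.5)  cross = 3·7.5 − 6·32 = -169.5000; (r_i+r_j)·cross = 9·-169.5000 = -1525.5000
edge 1: (6,7.5)→(11.5,6.5)  cross = 6·6.5 − 11.5·7.5 = -47.2500; (r_i+r_j)·cross = 17.5·-47.2500 = -826.8750
edge 2: (11.5,6.5)→(15,11)  cross = 11.5·11 − 15·6.5 = 29.0000; (r_i+r_j)·cross = 26.5·29.0000 = 768.5000
edge 3: (15,11)→(15.5,30.5)  cross = 15·30.5 − 15.5·11 = 287.0000; (r_i+r_j)·cross = 30.5·287.0000 = 8753.5000
edge 4: (15.5,30.5)→(3.5,38)  cross = 15.5·38 − 3.5·30.5 = 482.2500; (r_i+r_j)·cross = 19·482.2500 = 9162.7500
edge 5: (3.5,38)→(3,32)  cross = 3.5·32 − 3·38 = -2.0000; (r_i+r_j)·cross = 6.5·-2.0000 = -13.0000
Σcross = 579.5000 → A = |Σcross|/2 = 289.7500 mm²
Σ(r_i+r_j)·cross = 16319.3750 → first moment M = |Σ|/6 = 2719.8958
R_c = M/A = 2719.8958/289.7500 = 9.3870 mm
θ = 85° = 1.483530 rad
V = θ·R_c·A = 1.483530·9.3870·289.7500 = 4035.047 mm³

Volume = 4035.047 mm³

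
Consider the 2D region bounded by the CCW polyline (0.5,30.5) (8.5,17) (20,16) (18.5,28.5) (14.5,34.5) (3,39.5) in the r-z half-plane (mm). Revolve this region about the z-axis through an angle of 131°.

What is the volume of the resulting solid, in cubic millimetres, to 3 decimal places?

Profile (r,z), 6 vertices: (0.5,30.5) (8.5,17) (20,16) (18.5,28.5) (14.5,34.5) (3,39.5)
edge 0: (0.5,30.5)→(8.5,17)  cross = 0.5·17 − 8.5·30.5 = -250.7500; (r_i+r_j)·cross = 9·-250.7500 = -2256.7500
edge 1: (8.5,17)→(20,16)  cross = 8.5·16 − 20·17 = -204.0000; (r_i+r_j)·cross = 28.5·-204.0000 = -5814.0000
edge 2: (20,16)→(18.5,28.5)  cross = 20·28.5 − 18.5·16 = 274.0000; (r_i+r_j)·cross = 38.5·274.0000 = 10549.0000
edge 3: (18.5,28.5)→(14.5,34.5)  cross = 18.5·34.5 − 14.5·28.5 = 225.0000; (r_i+r_j)·cross = 33·225.0000 = 7425.0000
edge 4: (14.5,34.5)→(3,39.5)  cross = 14.5·39.5 − 3·34.5 = 469.2500; (r_i+r_j)·cross = 17.5·469.2500 = 8211.8750
edge 5: (3,39.5)→(0.5,30.5)  cross = 3·30.5 − 0.5·39.5 = 71.7500; (r_i+r_j)·cross = 3.5·71.7500 = 251.1250
Σcross = 585.2500 → A = |Σcross|/2 = 292.6250 mm²
Σ(r_i+r_j)·cross = 18366.2500 → first moment M = |Σ|/6 = 3061.0417
R_c = M/A = 3061.0417/292.6250 = 10.4606 mm
θ = 131° = 2.286381 rad
V = θ·R_c·A = 2.286381·10.4606·292.6250 = 6998.708 mm³

Volume = 6998.708 mm³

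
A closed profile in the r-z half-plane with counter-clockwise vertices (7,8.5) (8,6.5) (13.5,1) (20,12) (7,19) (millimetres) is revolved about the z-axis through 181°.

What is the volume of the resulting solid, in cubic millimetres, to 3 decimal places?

Profile (r,z), 5 vertices: (7,8.5) (8,6.5) (13.5,1) (20,12) (7,19)
edge 0: (7,8.5)→(8,6.5)  cross = 7·6.5 − 8·8.5 = -22.5000; (r_i+r_j)·cross = 15·-22.5000 = -337.5000
edge 1: (8,6.5)→(13.5,1)  cross = 8·1 − 13.5·6.5 = -79.7500; (r_i+r_j)·cross = 21.5·-79.7500 = -1714.6250
edge 2: (13.5,1)→(20,12)  cross = 13.5·12 − 20·1 = 142.0000; (r_i+r_j)·cross = 33.5·142.0000 = 4757.0000
edge 3: (20,12)→(7,19)  cross = 20·19 − 7·12 = 296.0000; (r_i+r_j)·cross = 27·296.0000 = 7992.0000
edge 4: (7,19)→(7,8.5)  cross = 7·8.5 − 7·19 = -73.5000; (r_i+r_j)·cross = 14·-73.5000 = -1029.0000
Σcross = 262.2500 → A = |Σcross|/2 = 131.1250 mm²
Σ(r_i+r_j)·cross = 9667.8750 → first moment M = |Σ|/6 = 1611.3125
R_c = M/A = 1611.3125/131.1250 = 12.2884 mm
θ = 181° = 3.159046 rad
V = θ·R_c·A = 3.159046·12.2884·131.1250 = 5090.210 mm³

Volume = 5090.210 mm³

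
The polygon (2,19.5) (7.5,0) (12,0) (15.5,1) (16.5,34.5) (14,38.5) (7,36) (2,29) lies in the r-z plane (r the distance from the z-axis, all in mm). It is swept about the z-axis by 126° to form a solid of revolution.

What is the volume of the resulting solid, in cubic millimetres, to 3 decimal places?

Volume = 9601.244 mm³

Profile (r,z), 8 vertices: (2,19.5) (7.5,0) (12,0) (15.5,1) (16.5,34.5) (14,38.5) (7,36) (2,29)
edge 0: (2,19.5)→(7.5,0)  cross = 2·0 − 7.5·19.5 = -146.2500; (r_i+r_j)·cross = 9.5·-146.2500 = -1389.3750
edge 1: (7.5,0)→(12,0)  cross = 7.5·0 − 12·0 = 0.0000; (r_i+r_j)·cross = 19.5·0.0000 = 0.0000
edge 2: (12,0)→(15.5,1)  cross = 12·1 − 15.5·0 = 12.0000; (r_i+r_j)·cross = 27.5·12.0000 = 330.0000
edge 3: (15.5,1)→(16.5,34.5)  cross = 15.5·34.5 − 16.5·1 = 518.2500; (r_i+r_j)·cross = 32·518.2500 = 16584.0000
edge 4: (16.5,34.5)→(14,38.5)  cross = 16.5·38.5 − 14·34.5 = 152.2500; (r_i+r_j)·cross = 30.5·152.2500 = 4643.6250
edge 5: (14,38.5)→(7,36)  cross = 14·36 − 7·38.5 = 234.5000; (r_i+r_j)·cross = 21·234.5000 = 4924.5000
edge 6: (7,36)→(2,29)  cross = 7·29 − 2·36 = 131.0000; (r_i+r_j)·cross = 9·131.0000 = 1179.0000
edge 7: (2,29)→(2,19.5)  cross = 2·19.5 − 2·29 = -19.0000; (r_i+r_j)·cross = 4·-19.0000 = -76.0000
Σcross = 882.7500 → A = |Σcross|/2 = 441.3750 mm²
Σ(r_i+r_j)·cross = 26195.7500 → first moment M = |Σ|/6 = 4365.9583
R_c = M/A = 4365.9583/441.3750 = 9.8917 mm
θ = 126° = 2.199115 rad
V = θ·R_c·A = 2.199115·9.8917·441.3750 = 9601.244 mm³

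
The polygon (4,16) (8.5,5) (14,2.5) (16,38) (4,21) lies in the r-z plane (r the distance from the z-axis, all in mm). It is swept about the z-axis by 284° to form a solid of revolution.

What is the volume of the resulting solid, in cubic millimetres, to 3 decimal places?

Volume = 12997.489 mm³

Profile (r,z), 5 vertices: (4,16) (8.5,5) (14,2.5) (16,38) (4,21)
edge 0: (4,16)→(8.5,5)  cross = 4·5 − 8.5·16 = -116.0000; (r_i+r_j)·cross = 12.5·-116.0000 = -1450.0000
edge 1: (8.5,5)→(14,2.5)  cross = 8.5·2.5 − 14·5 = -48.7500; (r_i+r_j)·cross = 22.5·-48.7500 = -1096.8750
edge 2: (14,2.5)→(16,38)  cross = 14·38 − 16·2.5 = 492.0000; (r_i+r_j)·cross = 30·492.0000 = 14760.0000
edge 3: (16,38)→(4,21)  cross = 16·21 − 4·38 = 184.0000; (r_i+r_j)·cross = 20·184.0000 = 3680.0000
edge 4: (4,21)→(4,16)  cross = 4·16 − 4·21 = -20.0000; (r_i+r_j)·cross = 8·-20.0000 = -160.0000
Σcross = 491.2500 → A = |Σcross|/2 = 245.6250 mm²
Σ(r_i+r_j)·cross = 15733.1250 → first moment M = |Σ|/6 = 2622.1875
R_c = M/A = 2622.1875/245.6250 = 10.6756 mm
θ = 284° = 4.956735 rad
V = θ·R_c·A = 4.956735·10.6756·245.6250 = 12997.489 mm³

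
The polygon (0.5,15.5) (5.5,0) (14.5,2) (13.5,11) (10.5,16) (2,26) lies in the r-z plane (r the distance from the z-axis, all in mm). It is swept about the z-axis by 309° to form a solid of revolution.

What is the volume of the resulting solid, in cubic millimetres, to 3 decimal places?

Volume = 7988.930 mm³

Profile (r,z), 6 vertices: (0.5,15.5) (5.5,0) (14.5,2) (13.5,11) (10.5,16) (2,26)
edge 0: (0.5,15.5)→(5.5,0)  cross = 0.5·0 − 5.5·15.5 = -85.2500; (r_i+r_j)·cross = 6·-85.2500 = -511.5000
edge 1: (5.5,0)→(14.5,2)  cross = 5.5·2 − 14.5·0 = 11.0000; (r_i+r_j)·cross = 20·11.0000 = 220.0000
edge 2: (14.5,2)→(13.5,11)  cross = 14.5·11 − 13.5·2 = 132.5000; (r_i+r_j)·cross = 28·132.5000 = 3710.0000
edge 3: (13.5,11)→(10.5,16)  cross = 13.5·16 − 10.5·11 = 100.5000; (r_i+r_j)·cross = 24·100.5000 = 2412.0000
edge 4: (10.5,16)→(2,26)  cross = 10.5·26 − 2·16 = 241.0000; (r_i+r_j)·cross = 12.5·241.0000 = 3012.5000
edge 5: (2,26)→(0.5,15.5)  cross = 2·15.5 − 0.5·26 = 18.0000; (r_i+r_j)·cross = 2.5·18.0000 = 45.0000
Σcross = 417.7500 → A = |Σcross|/2 = 208.8750 mm²
Σ(r_i+r_j)·cross = 8888.0000 → first moment M = |Σ|/6 = 1481.3333
R_c = M/A = 1481.3333/208.8750 = 7.0920 mm
θ = 309° = 5.393067 rad
V = θ·R_c·A = 5.393067·7.0920·208.8750 = 7988.930 mm³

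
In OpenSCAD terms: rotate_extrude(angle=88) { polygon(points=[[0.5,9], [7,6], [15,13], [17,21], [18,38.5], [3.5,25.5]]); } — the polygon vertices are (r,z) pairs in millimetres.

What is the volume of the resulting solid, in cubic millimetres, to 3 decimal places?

Volume = 4941.437 mm³

Profile (r,z), 6 vertices: (0.5,9) (7,6) (15,13) (17,21) (18,38.5) (3.5,25.5)
edge 0: (0.5,9)→(7,6)  cross = 0.5·6 − 7·9 = -60.0000; (r_i+r_j)·cross = 7.5·-60.0000 = -450.0000
edge 1: (7,6)→(15,13)  cross = 7·13 − 15·6 = 1.0000; (r_i+r_j)·cross = 22·1.0000 = 22.0000
edge 2: (15,13)→(17,21)  cross = 15·21 − 17·13 = 94.0000; (r_i+r_j)·cross = 32·94.0000 = 3008.0000
edge 3: (17,21)→(18,38.5)  cross = 17·38.5 − 18·21 = 276.5000; (r_i+r_j)·cross = 35·276.5000 = 9677.5000
edge 4: (18,38.5)→(3.5,25.5)  cross = 18·25.5 − 3.5·38.5 = 324.2500; (r_i+r_j)·cross = 21.5·324.2500 = 6971.3750
edge 5: (3.5,25.5)→(0.5,9)  cross = 3.5·9 − 0.5·25.5 = 18.7500; (r_i+r_j)·cross = 4·18.7500 = 75.0000
Σcross = 654.5000 → A = |Σcross|/2 = 327.2500 mm²
Σ(r_i+r_j)·cross = 19303.8750 → first moment M = |Σ|/6 = 3217.3125
R_c = M/A = 3217.3125/327.2500 = 9.8314 mm
θ = 88° = 1.535890 rad
V = θ·R_c·A = 1.535890·9.8314·327.2500 = 4941.437 mm³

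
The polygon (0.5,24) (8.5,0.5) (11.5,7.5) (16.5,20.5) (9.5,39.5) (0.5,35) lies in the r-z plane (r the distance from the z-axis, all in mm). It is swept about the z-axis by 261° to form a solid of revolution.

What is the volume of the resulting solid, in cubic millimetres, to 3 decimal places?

Volume = 13260.695 mm³

Profile (r,z), 6 vertices: (0.5,24) (8.5,0.5) (11.5,7.5) (16.5,20.5) (9.5,39.5) (0.5,35)
edge 0: (0.5,24)→(8.5,0.5)  cross = 0.5·0.5 − 8.5·24 = -203.7500; (r_i+r_j)·cross = 9·-203.7500 = -1833.7500
edge 1: (8.5,0.5)→(11.5,7.5)  cross = 8.5·7.5 − 11.5·0.5 = 58.0000; (r_i+r_j)·cross = 20·58.0000 = 1160.0000
edge 2: (11.5,7.5)→(16.5,20.5)  cross = 11.5·20.5 − 16.5·7.5 = 112.0000; (r_i+r_j)·cross = 28·112.0000 = 3136.0000
edge 3: (16.5,20.5)→(9.5,39.5)  cross = 16.5·39.5 − 9.5·20.5 = 457.0000; (r_i+r_j)·cross = 26·457.0000 = 11882.0000
edge 4: (9.5,39.5)→(0.5,35)  cross = 9.5·35 − 0.5·39.5 = 312.7500; (r_i+r_j)·cross = 10·312.7500 = 3127.5000
edge 5: (0.5,35)→(0.5,24)  cross = 0.5·24 − 0.5·35 = -5.5000; (r_i+r_j)·cross = 1·-5.5000 = -5.5000
Σcross = 730.5000 → A = |Σcross|/2 = 365.2500 mm²
Σ(r_i+r_j)·cross = 17466.2500 → first moment M = |Σ|/6 = 2911.0417
R_c = M/A = 2911.0417/365.2500 = 7.9700 mm
θ = 261° = 4.555309 rad
V = θ·R_c·A = 4.555309·7.9700·365.2500 = 13260.695 mm³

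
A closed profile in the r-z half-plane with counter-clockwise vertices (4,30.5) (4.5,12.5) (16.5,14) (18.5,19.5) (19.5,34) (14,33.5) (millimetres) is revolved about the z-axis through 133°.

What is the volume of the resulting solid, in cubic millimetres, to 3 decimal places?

Profile (r,z), 6 vertices: (4,30.5) (4.5,12.5) (16.5,14) (18.5,19.5) (19.5,34) (14,33.5)
edge 0: (4,30.5)→(4.5,12.5)  cross = 4·12.5 − 4.5·30.5 = -87.2500; (r_i+r_j)·cross = 8.5·-87.2500 = -741.6250
edge 1: (4.5,12.5)→(16.5,14)  cross = 4.5·14 − 16.5·12.5 = -143.2500; (r_i+r_j)·cross = 21·-143.2500 = -3008.2500
edge 2: (16.5,14)→(18.5,19.5)  cross = 16.5·19.5 − 18.5·14 = 62.7500; (r_i+r_j)·cross = 35·62.7500 = 2196.2500
edge 3: (18.5,19.5)→(19.5,34)  cross = 18.5·34 − 19.5·19.5 = 248.7500; (r_i+r_j)·cross = 38·248.7500 = 9452.5000
edge 4: (19.5,34)→(14,33.5)  cross = 19.5·33.5 − 14·34 = 177.2500; (r_i+r_j)·cross = 33.5·177.2500 = 5937.8750
edge 5: (14,33.5)→(4,30.5)  cross = 14·30.5 − 4·33.5 = 293.0000; (r_i+r_j)·cross = 18·293.0000 = 5274.0000
Σcross = 551.2500 → A = |Σcross|/2 = 275.6250 mm²
Σ(r_i+r_j)·cross = 19110.7500 → first moment M = |Σ|/6 = 3185.1250
R_c = M/A = 3185.1250/275.6250 = 11.5560 mm
θ = 133° = 2.321288 rad
V = θ·R_c·A = 2.321288·11.5560·275.6250 = 7393.592 mm³

Volume = 7393.592 mm³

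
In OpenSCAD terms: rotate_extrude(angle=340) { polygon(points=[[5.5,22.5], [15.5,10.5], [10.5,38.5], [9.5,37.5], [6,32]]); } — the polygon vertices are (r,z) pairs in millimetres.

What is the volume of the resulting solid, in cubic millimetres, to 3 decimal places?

Profile (r,z), 5 vertices: (5.5,22.5) (15.5,10.5) (10.5,38.5) (9.5,37.5) (6,32)
edge 0: (5.5,22.5)→(15.5,10.5)  cross = 5.5·10.5 − 15.5·22.5 = -291.0000; (r_i+r_j)·cross = 21·-291.0000 = -6111.0000
edge 1: (15.5,10.5)→(10.5,38.5)  cross = 15.5·38.5 − 10.5·10.5 = 486.5000; (r_i+r_j)·cross = 26·486.5000 = 12649.0000
edge 2: (10.5,38.5)→(9.5,37.5)  cross = 10.5·37.5 − 9.5·38.5 = 28.0000; (r_i+r_j)·cross = 20·28.0000 = 560.0000
edge 3: (9.5,37.5)→(6,32)  cross = 9.5·32 − 6·37.5 = 79.0000; (r_i+r_j)·cross = 15.5·79.0000 = 1224.5000
edge 4: (6,32)→(5.5,22.5)  cross = 6·22.5 − 5.5·32 = -41.0000; (r_i+r_j)·cross = 11.5·-41.0000 = -471.5000
Σcross = 261.5000 → A = |Σcross|/2 = 130.7500 mm²
Σ(r_i+r_j)·cross = 7851.0000 → first moment M = |Σ|/6 = 1308.5000
R_c = M/A = 1308.5000/130.7500 = 10.0076 mm
θ = 340° = 5.934119 rad
V = θ·R_c·A = 5.934119·10.0076·130.7500 = 7764.795 mm³

Volume = 7764.795 mm³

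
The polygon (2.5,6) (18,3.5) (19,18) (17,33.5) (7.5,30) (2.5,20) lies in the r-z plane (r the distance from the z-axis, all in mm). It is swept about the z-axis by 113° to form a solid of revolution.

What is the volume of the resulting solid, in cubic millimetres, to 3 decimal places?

Volume = 8646.632 mm³

Profile (r,z), 6 vertices: (2.5,6) (18,3.5) (19,18) (17,33.5) (7.5,30) (2.5,20)
edge 0: (2.5,6)→(18,3.5)  cross = 2.5·3.5 − 18·6 = -99.2500; (r_i+r_j)·cross = 20.5·-99.2500 = -2034.6250
edge 1: (18,3.5)→(19,18)  cross = 18·18 − 19·3.5 = 257.5000; (r_i+r_j)·cross = 37·257.5000 = 9527.5000
edge 2: (19,18)→(17,33.5)  cross = 19·33.5 − 17·18 = 330.5000; (r_i+r_j)·cross = 36·330.5000 = 11898.0000
edge 3: (17,33.5)→(7.5,30)  cross = 17·30 − 7.5·33.5 = 258.7500; (r_i+r_j)·cross = 24.5·258.7500 = 6339.3750
edge 4: (7.5,30)→(2.5,20)  cross = 7.5·20 − 2.5·30 = 75.0000; (r_i+r_j)·cross = 10·75.0000 = 750.0000
edge 5: (2.5,20)→(2.5,6)  cross = 2.5·6 − 2.5·20 = -35.0000; (r_i+r_j)·cross = 5·-35.0000 = -175.0000
Σcross = 787.5000 → A = |Σcross|/2 = 393.7500 mm²
Σ(r_i+r_j)·cross = 26305.2500 → first moment M = |Σ|/6 = 4384.2083
R_c = M/A = 4384.2083/393.7500 = 11.1345 mm
θ = 113° = 1.972222 rad
V = θ·R_c·A = 1.972222·11.1345·393.7500 = 8646.632 mm³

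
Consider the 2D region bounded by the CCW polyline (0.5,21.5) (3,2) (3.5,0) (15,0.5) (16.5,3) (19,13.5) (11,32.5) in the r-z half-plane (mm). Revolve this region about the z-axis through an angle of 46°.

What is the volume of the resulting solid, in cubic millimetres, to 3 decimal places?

Volume = 3132.358 mm³

Profile (r,z), 7 vertices: (0.5,21.5) (3,2) (3.5,0) (15,0.5) (16.5,3) (19,13.5) (11,32.5)
edge 0: (0.5,21.5)→(3,2)  cross = 0.5·2 − 3·21.5 = -63.5000; (r_i+r_j)·cross = 3.5·-63.5000 = -222.2500
edge 1: (3,2)→(3.5,0)  cross = 3·0 − 3.5·2 = -7.0000; (r_i+r_j)·cross = 6.5·-7.0000 = -45.5000
edge 2: (3.5,0)→(15,0.5)  cross = 3.5·0.5 − 15·0 = 1.7500; (r_i+r_j)·cross = 18.5·1.7500 = 32.3750
edge 3: (15,0.5)→(16.5,3)  cross = 15·3 − 16.5·0.5 = 36.7500; (r_i+r_j)·cross = 31.5·36.7500 = 1157.6250
edge 4: (16.5,3)→(19,13.5)  cross = 16.5·13.5 − 19·3 = 165.7500; (r_i+r_j)·cross = 35.5·165.7500 = 5884.1250
edge 5: (19,13.5)→(11,32.5)  cross = 19·32.5 − 11·13.5 = 469.0000; (r_i+r_j)·cross = 30·469.0000 = 14070.0000
edge 6: (11,32.5)→(0.5,21.5)  cross = 11·21.5 − 0.5·32.5 = 220.2500; (r_i+r_j)·cross = 11.5·220.2500 = 2532.8750
Σcross = 823.0000 → A = |Σcross|/2 = 411.5000 mm²
Σ(r_i+r_j)·cross = 23409.2500 → first moment M = |Σ|/6 = 3901.5417
R_c = M/A = 3901.5417/411.5000 = 9.4813 mm
θ = 46° = 0.802851 rad
V = θ·R_c·A = 0.802851·9.4813·411.5000 = 3132.358 mm³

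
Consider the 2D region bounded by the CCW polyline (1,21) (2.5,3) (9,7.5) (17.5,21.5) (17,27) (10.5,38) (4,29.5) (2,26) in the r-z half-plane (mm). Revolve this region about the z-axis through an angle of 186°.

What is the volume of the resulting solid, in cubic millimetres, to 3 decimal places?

Volume = 9548.013 mm³

Profile (r,z), 8 vertices: (1,21) (2.5,3) (9,7.5) (17.5,21.5) (17,27) (10.5,38) (4,29.5) (2,26)
edge 0: (1,21)→(2.5,3)  cross = 1·3 − 2.5·21 = -49.5000; (r_i+r_j)·cross = 3.5·-49.5000 = -173.2500
edge 1: (2.5,3)→(9,7.5)  cross = 2.5·7.5 − 9·3 = -8.2500; (r_i+r_j)·cross = 11.5·-8.2500 = -94.8750
edge 2: (9,7.5)→(17.5,21.5)  cross = 9·21.5 − 17.5·7.5 = 62.2500; (r_i+r_j)·cross = 26.5·62.2500 = 1649.6250
edge 3: (17.5,21.5)→(17,27)  cross = 17.5·27 − 17·21.5 = 107.0000; (r_i+r_j)·cross = 34.5·107.0000 = 3691.5000
edge 4: (17,27)→(10.5,38)  cross = 17·38 − 10.5·27 = 362.5000; (r_i+r_j)·cross = 27.5·362.5000 = 9968.7500
edge 5: (10.5,38)→(4,29.5)  cross = 10.5·29.5 − 4·38 = 157.7500; (r_i+r_j)·cross = 14.5·157.7500 = 2287.3750
edge 6: (4,29.5)→(2,26)  cross = 4·26 − 2·29.5 = 45.0000; (r_i+r_j)·cross = 6·45.0000 = 270.0000
edge 7: (2,26)→(1,21)  cross = 2·21 − 1·26 = 16.0000; (r_i+r_j)·cross = 3·16.0000 = 48.0000
Σcross = 692.7500 → A = |Σcross|/2 = 346.3750 mm²
Σ(r_i+r_j)·cross = 17647.1250 → first moment M = |Σ|/6 = 2941.1875
R_c = M/A = 2941.1875/346.3750 = 8.4913 mm
θ = 186° = 3.246312 rad
V = θ·R_c·A = 3.246312·8.4913·346.3750 = 9548.013 mm³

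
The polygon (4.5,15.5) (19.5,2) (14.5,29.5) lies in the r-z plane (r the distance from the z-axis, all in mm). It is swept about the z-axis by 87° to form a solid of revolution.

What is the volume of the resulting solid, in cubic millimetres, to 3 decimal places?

Profile (r,z), 3 vertices: (4.5,15.5) (19.5,2) (14.5,29.5)
edge 0: (4.5,15.5)→(19.5,2)  cross = 4.5·2 − 19.5·15.5 = -293.2500; (r_i+r_j)·cross = 24·-293.2500 = -7038.0000
edge 1: (19.5,2)→(14.5,29.5)  cross = 19.5·29.5 − 14.5·2 = 546.2500; (r_i+r_j)·cross = 34·546.2500 = 18572.5000
edge 2: (14.5,29.5)→(4.5,15.5)  cross = 14.5·15.5 − 4.5·29.5 = 92.0000; (r_i+r_j)·cross = 19·92.0000 = 1748.0000
Σcross = 345.0000 → A = |Σcross|/2 = 172.5000 mm²
Σ(r_i+r_j)·cross = 13282.5000 → first moment M = |Σ|/6 = 2213.7500
R_c = M/A = 2213.7500/172.5000 = 12.8333 mm
θ = 87° = 1.518436 rad
V = θ·R_c·A = 1.518436·12.8333·172.5000 = 3361.439 mm³

Volume = 3361.439 mm³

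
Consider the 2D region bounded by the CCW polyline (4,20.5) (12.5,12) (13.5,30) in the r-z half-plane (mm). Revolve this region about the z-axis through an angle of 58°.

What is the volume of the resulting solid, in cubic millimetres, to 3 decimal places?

Volume = 817.425 mm³

Profile (r,z), 3 vertices: (4,20.5) (12.5,12) (13.5,30)
edge 0: (4,20.5)→(12.5,12)  cross = 4·12 − 12.5·20.5 = -208.2500; (r_i+r_j)·cross = 16.5·-208.2500 = -3436.1250
edge 1: (12.5,12)→(13.5,30)  cross = 12.5·30 − 13.5·12 = 213.0000; (r_i+r_j)·cross = 26·213.0000 = 5538.0000
edge 2: (13.5,30)→(4,20.5)  cross = 13.5·20.5 − 4·30 = 156.7500; (r_i+r_j)·cross = 17.5·156.7500 = 2743.1250
Σcross = 161.5000 → A = |Σcross|/2 = 80.7500 mm²
Σ(r_i+r_j)·cross = 4845.0000 → first moment M = |Σ|/6 = 807.5000
R_c = M/A = 807.5000/80.7500 = 10.0000 mm
θ = 58° = 1.012291 rad
V = θ·R_c·A = 1.012291·10.0000·80.7500 = 817.425 mm³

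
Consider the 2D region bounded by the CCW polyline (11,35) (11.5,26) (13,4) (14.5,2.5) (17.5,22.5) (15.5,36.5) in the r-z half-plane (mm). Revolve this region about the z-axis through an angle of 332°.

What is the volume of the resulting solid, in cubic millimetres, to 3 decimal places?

Profile (r,z), 6 vertices: (11,35) (11.5,26) (13,4) (14.5,2.5) (17.5,22.5) (15.5,36.5)
edge 0: (11,35)→(11.5,26)  cross = 11·26 − 11.5·35 = -116.5000; (r_i+r_j)·cross = 22.5·-116.5000 = -2621.2500
edge 1: (11.5,26)→(13,4)  cross = 11.5·4 − 13·26 = -292.0000; (r_i+r_j)·cross = 24.5·-292.0000 = -7154.0000
edge 2: (13,4)→(14.5,2.5)  cross = 13·2.5 − 14.5·4 = -25.5000; (r_i+r_j)·cross = 27.5·-25.5000 = -701.2500
edge 3: (14.5,2.5)→(17.5,22.5)  cross = 14.5·22.5 − 17.5·2.5 = 282.5000; (r_i+r_j)·cross = 32·282.5000 = 9040.0000
edge 4: (17.5,22.5)→(15.5,36.5)  cross = 17.5·36.5 − 15.5·22.5 = 290.0000; (r_i+r_j)·cross = 33·290.0000 = 9570.0000
edge 5: (15.5,36.5)→(11,35)  cross = 15.5·35 − 11·36.5 = 141.0000; (r_i+r_j)·cross = 26.5·141.0000 = 3736.5000
Σcross = 279.5000 → A = |Σcross|/2 = 139.7500 mm²
Σ(r_i+r_j)·cross = 11870.0000 → first moment M = |Σ|/6 = 1978.3333
R_c = M/A = 1978.3333/139.7500 = 14.1562 mm
θ = 332° = 5.794493 rad
V = θ·R_c·A = 5.794493·14.1562·139.7500 = 11463.439 mm³

Volume = 11463.439 mm³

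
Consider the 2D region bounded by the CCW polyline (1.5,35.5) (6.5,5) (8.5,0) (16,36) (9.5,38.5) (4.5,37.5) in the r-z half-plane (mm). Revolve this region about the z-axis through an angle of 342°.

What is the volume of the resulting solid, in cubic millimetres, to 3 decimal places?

Volume = 15164.808 mm³

Profile (r,z), 6 vertices: (1.5,35.5) (6.5,5) (8.5,0) (16,36) (9.5,38.5) (4.5,37.5)
edge 0: (1.5,35.5)→(6.5,5)  cross = 1.5·5 − 6.5·35.5 = -223.2500; (r_i+r_j)·cross = 8·-223.2500 = -1786.0000
edge 1: (6.5,5)→(8.5,0)  cross = 6.5·0 − 8.5·5 = -42.5000; (r_i+r_j)·cross = 15·-42.5000 = -637.5000
edge 2: (8.5,0)→(16,36)  cross = 8.5·36 − 16·0 = 306.0000; (r_i+r_j)·cross = 24.5·306.0000 = 7497.0000
edge 3: (16,36)→(9.5,38.5)  cross = 16·38.5 − 9.5·36 = 274.0000; (r_i+r_j)·cross = 25.5·274.0000 = 6987.0000
edge 4: (9.5,38.5)→(4.5,37.5)  cross = 9.5·37.5 − 4.5·38.5 = 183.0000; (r_i+r_j)·cross = 14·183.0000 = 2562.0000
edge 5: (4.5,37.5)→(1.5,35.5)  cross = 4.5·35.5 − 1.5·37.5 = 103.5000; (r_i+r_j)·cross = 6·103.5000 = 621.0000
Σcross = 600.7500 → A = |Σcross|/2 = 300.3750 mm²
Σ(r_i+r_j)·cross = 15243.5000 → first moment M = |Σ|/6 = 2540.5833
R_c = M/A = 2540.5833/300.3750 = 8.4580 mm
θ = 342° = 5.969026 rad
V = θ·R_c·A = 5.969026·8.4580·300.3750 = 15164.808 mm³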